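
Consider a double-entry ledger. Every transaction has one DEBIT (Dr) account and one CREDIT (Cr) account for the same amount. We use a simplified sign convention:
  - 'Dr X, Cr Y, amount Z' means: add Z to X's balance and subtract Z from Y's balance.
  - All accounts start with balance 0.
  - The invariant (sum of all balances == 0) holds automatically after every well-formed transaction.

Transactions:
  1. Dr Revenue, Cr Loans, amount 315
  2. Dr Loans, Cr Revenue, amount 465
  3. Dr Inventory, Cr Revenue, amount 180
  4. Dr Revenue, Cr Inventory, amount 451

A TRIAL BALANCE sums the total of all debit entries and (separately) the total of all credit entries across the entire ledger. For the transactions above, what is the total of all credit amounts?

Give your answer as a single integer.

Answer: 1411

Derivation:
Txn 1: credit+=315
Txn 2: credit+=465
Txn 3: credit+=180
Txn 4: credit+=451
Total credits = 1411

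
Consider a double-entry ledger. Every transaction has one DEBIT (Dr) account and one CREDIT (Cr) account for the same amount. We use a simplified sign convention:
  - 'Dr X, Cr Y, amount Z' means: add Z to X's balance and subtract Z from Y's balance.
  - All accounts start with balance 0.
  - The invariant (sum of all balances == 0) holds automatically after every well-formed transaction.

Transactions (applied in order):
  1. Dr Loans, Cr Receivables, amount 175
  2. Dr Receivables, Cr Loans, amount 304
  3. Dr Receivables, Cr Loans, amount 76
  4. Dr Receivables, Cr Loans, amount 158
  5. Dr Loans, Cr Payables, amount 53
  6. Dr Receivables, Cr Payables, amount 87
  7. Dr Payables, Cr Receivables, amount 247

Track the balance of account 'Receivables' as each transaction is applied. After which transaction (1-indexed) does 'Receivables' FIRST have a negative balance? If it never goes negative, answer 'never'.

Answer: 1

Derivation:
After txn 1: Receivables=-175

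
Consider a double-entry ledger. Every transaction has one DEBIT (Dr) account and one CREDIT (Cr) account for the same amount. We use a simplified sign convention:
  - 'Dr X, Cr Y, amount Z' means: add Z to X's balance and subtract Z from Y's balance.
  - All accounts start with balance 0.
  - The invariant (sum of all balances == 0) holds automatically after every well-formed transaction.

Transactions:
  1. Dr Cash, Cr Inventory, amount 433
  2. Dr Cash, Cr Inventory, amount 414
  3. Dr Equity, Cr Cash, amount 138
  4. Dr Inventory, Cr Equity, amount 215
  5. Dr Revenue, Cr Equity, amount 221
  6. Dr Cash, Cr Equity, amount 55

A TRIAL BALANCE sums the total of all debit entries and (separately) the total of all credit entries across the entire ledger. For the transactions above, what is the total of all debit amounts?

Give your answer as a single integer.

Answer: 1476

Derivation:
Txn 1: debit+=433
Txn 2: debit+=414
Txn 3: debit+=138
Txn 4: debit+=215
Txn 5: debit+=221
Txn 6: debit+=55
Total debits = 1476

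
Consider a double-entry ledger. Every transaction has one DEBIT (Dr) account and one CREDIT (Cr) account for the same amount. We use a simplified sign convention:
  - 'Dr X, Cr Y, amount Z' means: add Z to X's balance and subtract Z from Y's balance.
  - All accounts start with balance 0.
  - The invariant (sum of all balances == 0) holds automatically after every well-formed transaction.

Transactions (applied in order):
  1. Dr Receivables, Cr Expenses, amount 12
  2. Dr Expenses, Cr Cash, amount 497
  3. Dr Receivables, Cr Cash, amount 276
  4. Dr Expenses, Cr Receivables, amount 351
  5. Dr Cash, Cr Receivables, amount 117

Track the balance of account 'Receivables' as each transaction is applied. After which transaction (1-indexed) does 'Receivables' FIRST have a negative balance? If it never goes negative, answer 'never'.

After txn 1: Receivables=12
After txn 2: Receivables=12
After txn 3: Receivables=288
After txn 4: Receivables=-63

Answer: 4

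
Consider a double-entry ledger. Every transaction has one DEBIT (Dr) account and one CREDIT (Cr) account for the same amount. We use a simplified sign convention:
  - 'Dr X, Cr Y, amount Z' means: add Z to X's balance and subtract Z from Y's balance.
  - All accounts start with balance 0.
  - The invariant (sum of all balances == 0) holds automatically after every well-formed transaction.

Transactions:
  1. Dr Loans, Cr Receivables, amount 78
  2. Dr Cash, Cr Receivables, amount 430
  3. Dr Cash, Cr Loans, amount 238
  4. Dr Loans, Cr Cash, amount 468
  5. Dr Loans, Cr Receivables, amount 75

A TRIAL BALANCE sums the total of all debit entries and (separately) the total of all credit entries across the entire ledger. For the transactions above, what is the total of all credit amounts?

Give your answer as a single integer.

Txn 1: credit+=78
Txn 2: credit+=430
Txn 3: credit+=238
Txn 4: credit+=468
Txn 5: credit+=75
Total credits = 1289

Answer: 1289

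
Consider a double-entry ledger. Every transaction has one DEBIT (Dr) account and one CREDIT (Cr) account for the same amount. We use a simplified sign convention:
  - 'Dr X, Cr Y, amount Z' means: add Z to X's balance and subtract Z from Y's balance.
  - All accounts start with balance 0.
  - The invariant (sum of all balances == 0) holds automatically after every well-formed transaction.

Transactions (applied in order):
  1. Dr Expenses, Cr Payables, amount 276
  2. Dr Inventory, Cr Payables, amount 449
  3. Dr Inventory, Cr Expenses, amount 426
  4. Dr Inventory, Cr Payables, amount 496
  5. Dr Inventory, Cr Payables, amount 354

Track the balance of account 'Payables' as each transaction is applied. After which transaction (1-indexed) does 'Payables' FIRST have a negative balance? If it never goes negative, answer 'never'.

Answer: 1

Derivation:
After txn 1: Payables=-276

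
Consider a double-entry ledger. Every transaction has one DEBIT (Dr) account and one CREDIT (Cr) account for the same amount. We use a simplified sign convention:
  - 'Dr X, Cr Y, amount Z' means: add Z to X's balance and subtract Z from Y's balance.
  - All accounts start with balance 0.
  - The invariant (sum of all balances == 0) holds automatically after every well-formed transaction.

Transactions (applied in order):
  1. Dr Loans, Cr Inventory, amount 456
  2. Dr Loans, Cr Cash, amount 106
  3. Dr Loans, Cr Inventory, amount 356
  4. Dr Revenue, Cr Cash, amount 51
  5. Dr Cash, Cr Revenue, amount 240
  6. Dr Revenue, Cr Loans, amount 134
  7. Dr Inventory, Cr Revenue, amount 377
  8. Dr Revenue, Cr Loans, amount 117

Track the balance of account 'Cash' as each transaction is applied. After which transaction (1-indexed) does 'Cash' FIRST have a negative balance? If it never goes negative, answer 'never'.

Answer: 2

Derivation:
After txn 1: Cash=0
After txn 2: Cash=-106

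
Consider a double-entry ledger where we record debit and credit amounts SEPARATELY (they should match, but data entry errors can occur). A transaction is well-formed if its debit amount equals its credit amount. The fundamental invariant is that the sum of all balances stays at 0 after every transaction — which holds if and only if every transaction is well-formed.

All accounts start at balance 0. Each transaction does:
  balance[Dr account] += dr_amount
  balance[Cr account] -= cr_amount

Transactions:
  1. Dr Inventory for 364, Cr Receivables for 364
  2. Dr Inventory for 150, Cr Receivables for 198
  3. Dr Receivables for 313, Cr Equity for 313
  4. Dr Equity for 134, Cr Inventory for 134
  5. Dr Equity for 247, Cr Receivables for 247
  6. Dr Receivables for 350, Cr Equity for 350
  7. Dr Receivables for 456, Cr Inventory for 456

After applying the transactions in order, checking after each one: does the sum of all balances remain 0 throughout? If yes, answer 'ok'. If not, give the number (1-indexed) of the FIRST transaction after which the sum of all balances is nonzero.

Answer: 2

Derivation:
After txn 1: dr=364 cr=364 sum_balances=0
After txn 2: dr=150 cr=198 sum_balances=-48
After txn 3: dr=313 cr=313 sum_balances=-48
After txn 4: dr=134 cr=134 sum_balances=-48
After txn 5: dr=247 cr=247 sum_balances=-48
After txn 6: dr=350 cr=350 sum_balances=-48
After txn 7: dr=456 cr=456 sum_balances=-48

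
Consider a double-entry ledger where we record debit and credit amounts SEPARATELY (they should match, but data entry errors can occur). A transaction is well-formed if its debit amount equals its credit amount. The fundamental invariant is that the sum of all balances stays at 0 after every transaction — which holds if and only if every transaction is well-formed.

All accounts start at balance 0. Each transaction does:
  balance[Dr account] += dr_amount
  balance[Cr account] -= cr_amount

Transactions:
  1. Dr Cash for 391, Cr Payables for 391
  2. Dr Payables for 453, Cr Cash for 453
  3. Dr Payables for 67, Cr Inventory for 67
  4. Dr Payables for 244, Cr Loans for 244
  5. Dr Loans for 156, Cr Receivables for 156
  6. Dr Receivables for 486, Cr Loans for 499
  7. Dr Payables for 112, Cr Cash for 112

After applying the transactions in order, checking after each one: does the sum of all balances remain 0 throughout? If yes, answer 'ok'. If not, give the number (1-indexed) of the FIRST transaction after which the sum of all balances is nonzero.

After txn 1: dr=391 cr=391 sum_balances=0
After txn 2: dr=453 cr=453 sum_balances=0
After txn 3: dr=67 cr=67 sum_balances=0
After txn 4: dr=244 cr=244 sum_balances=0
After txn 5: dr=156 cr=156 sum_balances=0
After txn 6: dr=486 cr=499 sum_balances=-13
After txn 7: dr=112 cr=112 sum_balances=-13

Answer: 6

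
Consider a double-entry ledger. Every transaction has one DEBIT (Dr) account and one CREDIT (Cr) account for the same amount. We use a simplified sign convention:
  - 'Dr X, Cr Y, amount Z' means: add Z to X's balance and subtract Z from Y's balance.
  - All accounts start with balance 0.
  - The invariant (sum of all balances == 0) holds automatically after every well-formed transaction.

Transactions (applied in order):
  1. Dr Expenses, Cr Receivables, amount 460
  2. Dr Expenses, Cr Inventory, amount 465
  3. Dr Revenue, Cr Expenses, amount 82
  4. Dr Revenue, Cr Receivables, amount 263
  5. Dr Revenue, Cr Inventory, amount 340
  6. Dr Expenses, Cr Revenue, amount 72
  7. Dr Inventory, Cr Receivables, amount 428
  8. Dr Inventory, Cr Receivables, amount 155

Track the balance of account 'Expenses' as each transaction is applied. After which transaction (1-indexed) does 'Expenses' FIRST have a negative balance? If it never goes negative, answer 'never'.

Answer: never

Derivation:
After txn 1: Expenses=460
After txn 2: Expenses=925
After txn 3: Expenses=843
After txn 4: Expenses=843
After txn 5: Expenses=843
After txn 6: Expenses=915
After txn 7: Expenses=915
After txn 8: Expenses=915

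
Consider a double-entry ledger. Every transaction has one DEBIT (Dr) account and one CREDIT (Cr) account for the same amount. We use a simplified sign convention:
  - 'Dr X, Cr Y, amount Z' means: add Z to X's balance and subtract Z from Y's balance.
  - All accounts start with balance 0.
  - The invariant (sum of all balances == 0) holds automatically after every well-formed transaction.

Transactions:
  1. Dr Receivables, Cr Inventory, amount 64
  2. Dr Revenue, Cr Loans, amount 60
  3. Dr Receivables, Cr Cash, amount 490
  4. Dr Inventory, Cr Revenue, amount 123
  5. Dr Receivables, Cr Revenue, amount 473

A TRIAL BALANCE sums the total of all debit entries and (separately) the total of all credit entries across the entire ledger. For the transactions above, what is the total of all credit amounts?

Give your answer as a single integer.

Answer: 1210

Derivation:
Txn 1: credit+=64
Txn 2: credit+=60
Txn 3: credit+=490
Txn 4: credit+=123
Txn 5: credit+=473
Total credits = 1210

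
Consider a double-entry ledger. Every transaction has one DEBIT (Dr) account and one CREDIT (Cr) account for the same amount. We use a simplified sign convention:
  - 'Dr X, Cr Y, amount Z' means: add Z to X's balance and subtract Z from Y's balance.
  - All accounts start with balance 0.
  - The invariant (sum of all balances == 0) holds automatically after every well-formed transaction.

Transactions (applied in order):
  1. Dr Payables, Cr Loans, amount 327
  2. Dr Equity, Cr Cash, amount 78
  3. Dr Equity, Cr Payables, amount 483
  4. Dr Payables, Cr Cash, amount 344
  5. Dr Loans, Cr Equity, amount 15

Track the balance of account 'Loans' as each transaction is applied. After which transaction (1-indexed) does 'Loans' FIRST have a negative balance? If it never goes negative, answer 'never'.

Answer: 1

Derivation:
After txn 1: Loans=-327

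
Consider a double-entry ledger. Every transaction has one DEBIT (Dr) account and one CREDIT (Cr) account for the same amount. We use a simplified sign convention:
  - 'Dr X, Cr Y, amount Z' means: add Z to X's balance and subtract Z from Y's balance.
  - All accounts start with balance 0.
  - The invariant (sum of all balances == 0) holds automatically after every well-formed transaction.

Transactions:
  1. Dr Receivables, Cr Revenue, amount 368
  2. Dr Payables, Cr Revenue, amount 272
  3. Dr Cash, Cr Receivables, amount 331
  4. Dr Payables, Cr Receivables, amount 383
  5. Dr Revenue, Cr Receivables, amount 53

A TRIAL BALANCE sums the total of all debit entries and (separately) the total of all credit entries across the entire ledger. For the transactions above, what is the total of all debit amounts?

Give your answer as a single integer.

Txn 1: debit+=368
Txn 2: debit+=272
Txn 3: debit+=331
Txn 4: debit+=383
Txn 5: debit+=53
Total debits = 1407

Answer: 1407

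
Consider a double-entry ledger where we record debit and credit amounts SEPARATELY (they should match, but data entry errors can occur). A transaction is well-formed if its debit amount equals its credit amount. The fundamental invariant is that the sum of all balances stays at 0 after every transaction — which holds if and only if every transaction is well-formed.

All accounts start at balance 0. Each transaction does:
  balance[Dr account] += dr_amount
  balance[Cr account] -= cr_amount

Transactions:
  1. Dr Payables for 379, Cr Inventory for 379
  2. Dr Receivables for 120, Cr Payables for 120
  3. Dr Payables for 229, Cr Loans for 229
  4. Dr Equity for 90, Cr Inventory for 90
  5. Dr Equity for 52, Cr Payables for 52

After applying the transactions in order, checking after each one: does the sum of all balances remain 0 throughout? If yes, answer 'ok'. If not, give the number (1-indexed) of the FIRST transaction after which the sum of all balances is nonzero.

Answer: ok

Derivation:
After txn 1: dr=379 cr=379 sum_balances=0
After txn 2: dr=120 cr=120 sum_balances=0
After txn 3: dr=229 cr=229 sum_balances=0
After txn 4: dr=90 cr=90 sum_balances=0
After txn 5: dr=52 cr=52 sum_balances=0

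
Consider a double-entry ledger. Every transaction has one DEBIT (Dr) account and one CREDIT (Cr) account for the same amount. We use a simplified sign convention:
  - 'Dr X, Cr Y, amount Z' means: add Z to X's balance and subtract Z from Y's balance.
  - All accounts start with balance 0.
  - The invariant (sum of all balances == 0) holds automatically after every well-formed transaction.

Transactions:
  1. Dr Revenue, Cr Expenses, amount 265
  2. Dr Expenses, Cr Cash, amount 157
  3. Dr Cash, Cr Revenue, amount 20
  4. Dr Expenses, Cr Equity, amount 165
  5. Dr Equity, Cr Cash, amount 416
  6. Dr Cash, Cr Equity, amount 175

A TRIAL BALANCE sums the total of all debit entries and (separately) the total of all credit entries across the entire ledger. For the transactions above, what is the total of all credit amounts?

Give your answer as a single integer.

Txn 1: credit+=265
Txn 2: credit+=157
Txn 3: credit+=20
Txn 4: credit+=165
Txn 5: credit+=416
Txn 6: credit+=175
Total credits = 1198

Answer: 1198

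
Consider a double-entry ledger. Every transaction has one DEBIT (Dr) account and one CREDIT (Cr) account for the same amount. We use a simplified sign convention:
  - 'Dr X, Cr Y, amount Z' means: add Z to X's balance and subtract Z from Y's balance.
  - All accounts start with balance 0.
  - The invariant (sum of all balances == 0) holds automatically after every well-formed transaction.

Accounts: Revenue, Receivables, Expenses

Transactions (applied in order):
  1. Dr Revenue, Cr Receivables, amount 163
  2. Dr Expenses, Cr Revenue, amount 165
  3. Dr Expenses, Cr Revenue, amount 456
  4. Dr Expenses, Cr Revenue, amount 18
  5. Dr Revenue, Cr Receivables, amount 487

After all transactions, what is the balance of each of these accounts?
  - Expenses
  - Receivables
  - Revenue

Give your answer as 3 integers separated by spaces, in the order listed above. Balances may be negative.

Answer: 639 -650 11

Derivation:
After txn 1 (Dr Revenue, Cr Receivables, amount 163): Receivables=-163 Revenue=163
After txn 2 (Dr Expenses, Cr Revenue, amount 165): Expenses=165 Receivables=-163 Revenue=-2
After txn 3 (Dr Expenses, Cr Revenue, amount 456): Expenses=621 Receivables=-163 Revenue=-458
After txn 4 (Dr Expenses, Cr Revenue, amount 18): Expenses=639 Receivables=-163 Revenue=-476
After txn 5 (Dr Revenue, Cr Receivables, amount 487): Expenses=639 Receivables=-650 Revenue=11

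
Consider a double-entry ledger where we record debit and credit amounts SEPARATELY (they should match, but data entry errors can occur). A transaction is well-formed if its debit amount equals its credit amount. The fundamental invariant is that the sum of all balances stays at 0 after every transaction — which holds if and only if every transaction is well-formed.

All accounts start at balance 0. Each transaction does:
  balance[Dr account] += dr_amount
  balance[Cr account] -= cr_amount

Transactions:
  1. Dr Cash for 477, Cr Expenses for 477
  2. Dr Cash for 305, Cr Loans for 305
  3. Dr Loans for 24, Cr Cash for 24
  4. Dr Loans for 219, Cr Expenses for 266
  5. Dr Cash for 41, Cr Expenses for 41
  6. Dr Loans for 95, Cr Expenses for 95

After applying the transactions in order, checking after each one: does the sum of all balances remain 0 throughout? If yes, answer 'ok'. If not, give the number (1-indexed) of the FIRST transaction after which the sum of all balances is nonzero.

Answer: 4

Derivation:
After txn 1: dr=477 cr=477 sum_balances=0
After txn 2: dr=305 cr=305 sum_balances=0
After txn 3: dr=24 cr=24 sum_balances=0
After txn 4: dr=219 cr=266 sum_balances=-47
After txn 5: dr=41 cr=41 sum_balances=-47
After txn 6: dr=95 cr=95 sum_balances=-47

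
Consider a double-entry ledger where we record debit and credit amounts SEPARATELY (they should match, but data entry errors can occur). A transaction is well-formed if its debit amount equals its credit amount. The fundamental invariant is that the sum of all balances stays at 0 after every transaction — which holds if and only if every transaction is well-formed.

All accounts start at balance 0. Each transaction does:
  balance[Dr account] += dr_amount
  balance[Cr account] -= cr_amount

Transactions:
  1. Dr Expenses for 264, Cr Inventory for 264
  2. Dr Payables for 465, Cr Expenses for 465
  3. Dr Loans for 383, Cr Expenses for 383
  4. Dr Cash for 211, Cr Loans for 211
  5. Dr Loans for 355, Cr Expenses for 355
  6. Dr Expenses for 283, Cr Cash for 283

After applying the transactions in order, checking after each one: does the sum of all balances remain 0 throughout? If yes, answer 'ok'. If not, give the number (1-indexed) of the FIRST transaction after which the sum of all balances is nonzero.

After txn 1: dr=264 cr=264 sum_balances=0
After txn 2: dr=465 cr=465 sum_balances=0
After txn 3: dr=383 cr=383 sum_balances=0
After txn 4: dr=211 cr=211 sum_balances=0
After txn 5: dr=355 cr=355 sum_balances=0
After txn 6: dr=283 cr=283 sum_balances=0

Answer: ok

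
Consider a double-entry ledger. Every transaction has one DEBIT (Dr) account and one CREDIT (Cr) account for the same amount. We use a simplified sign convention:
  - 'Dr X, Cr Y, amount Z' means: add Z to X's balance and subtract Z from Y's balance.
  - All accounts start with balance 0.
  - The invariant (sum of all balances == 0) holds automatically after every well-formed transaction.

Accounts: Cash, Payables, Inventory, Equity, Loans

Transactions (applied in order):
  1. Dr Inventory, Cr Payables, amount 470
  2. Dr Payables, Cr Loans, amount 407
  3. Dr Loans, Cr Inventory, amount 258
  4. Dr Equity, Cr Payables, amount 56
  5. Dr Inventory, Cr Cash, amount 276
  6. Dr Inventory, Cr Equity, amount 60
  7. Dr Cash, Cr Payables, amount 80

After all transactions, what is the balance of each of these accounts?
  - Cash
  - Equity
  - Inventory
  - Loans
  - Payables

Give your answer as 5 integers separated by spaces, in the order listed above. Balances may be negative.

Answer: -196 -4 548 -149 -199

Derivation:
After txn 1 (Dr Inventory, Cr Payables, amount 470): Inventory=470 Payables=-470
After txn 2 (Dr Payables, Cr Loans, amount 407): Inventory=470 Loans=-407 Payables=-63
After txn 3 (Dr Loans, Cr Inventory, amount 258): Inventory=212 Loans=-149 Payables=-63
After txn 4 (Dr Equity, Cr Payables, amount 56): Equity=56 Inventory=212 Loans=-149 Payables=-119
After txn 5 (Dr Inventory, Cr Cash, amount 276): Cash=-276 Equity=56 Inventory=488 Loans=-149 Payables=-119
After txn 6 (Dr Inventory, Cr Equity, amount 60): Cash=-276 Equity=-4 Inventory=548 Loans=-149 Payables=-119
After txn 7 (Dr Cash, Cr Payables, amount 80): Cash=-196 Equity=-4 Inventory=548 Loans=-149 Payables=-199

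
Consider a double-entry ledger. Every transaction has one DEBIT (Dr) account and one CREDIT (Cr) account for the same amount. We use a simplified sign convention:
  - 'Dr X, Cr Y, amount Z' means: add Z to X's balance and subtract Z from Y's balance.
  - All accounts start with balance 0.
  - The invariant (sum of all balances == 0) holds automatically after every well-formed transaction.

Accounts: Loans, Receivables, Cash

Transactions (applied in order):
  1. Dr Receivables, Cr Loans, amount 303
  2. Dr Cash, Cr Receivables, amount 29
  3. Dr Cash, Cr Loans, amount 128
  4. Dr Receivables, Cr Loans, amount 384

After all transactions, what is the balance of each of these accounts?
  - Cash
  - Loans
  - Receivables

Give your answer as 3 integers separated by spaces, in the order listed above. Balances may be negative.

After txn 1 (Dr Receivables, Cr Loans, amount 303): Loans=-303 Receivables=303
After txn 2 (Dr Cash, Cr Receivables, amount 29): Cash=29 Loans=-303 Receivables=274
After txn 3 (Dr Cash, Cr Loans, amount 128): Cash=157 Loans=-431 Receivables=274
After txn 4 (Dr Receivables, Cr Loans, amount 384): Cash=157 Loans=-815 Receivables=658

Answer: 157 -815 658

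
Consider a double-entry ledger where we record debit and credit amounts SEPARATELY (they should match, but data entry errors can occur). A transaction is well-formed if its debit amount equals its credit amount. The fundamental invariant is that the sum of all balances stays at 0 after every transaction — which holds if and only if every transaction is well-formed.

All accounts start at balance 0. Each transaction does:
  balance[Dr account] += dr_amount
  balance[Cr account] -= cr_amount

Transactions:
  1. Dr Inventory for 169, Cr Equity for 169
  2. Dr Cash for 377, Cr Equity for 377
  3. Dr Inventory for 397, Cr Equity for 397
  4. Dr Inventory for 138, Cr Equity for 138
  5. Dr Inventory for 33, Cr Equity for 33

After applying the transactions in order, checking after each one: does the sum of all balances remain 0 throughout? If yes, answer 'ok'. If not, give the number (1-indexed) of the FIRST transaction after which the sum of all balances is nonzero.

After txn 1: dr=169 cr=169 sum_balances=0
After txn 2: dr=377 cr=377 sum_balances=0
After txn 3: dr=397 cr=397 sum_balances=0
After txn 4: dr=138 cr=138 sum_balances=0
After txn 5: dr=33 cr=33 sum_balances=0

Answer: ok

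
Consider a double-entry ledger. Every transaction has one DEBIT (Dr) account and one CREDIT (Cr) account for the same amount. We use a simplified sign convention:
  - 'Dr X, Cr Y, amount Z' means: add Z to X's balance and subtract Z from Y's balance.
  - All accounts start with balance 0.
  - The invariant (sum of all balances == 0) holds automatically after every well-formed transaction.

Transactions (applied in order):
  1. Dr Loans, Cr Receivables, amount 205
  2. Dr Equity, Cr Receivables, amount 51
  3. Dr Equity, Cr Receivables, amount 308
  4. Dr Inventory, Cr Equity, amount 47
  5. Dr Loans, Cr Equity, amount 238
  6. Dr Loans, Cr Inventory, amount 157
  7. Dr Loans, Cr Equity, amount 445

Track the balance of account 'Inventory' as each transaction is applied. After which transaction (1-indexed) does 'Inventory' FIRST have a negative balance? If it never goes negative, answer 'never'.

After txn 1: Inventory=0
After txn 2: Inventory=0
After txn 3: Inventory=0
After txn 4: Inventory=47
After txn 5: Inventory=47
After txn 6: Inventory=-110

Answer: 6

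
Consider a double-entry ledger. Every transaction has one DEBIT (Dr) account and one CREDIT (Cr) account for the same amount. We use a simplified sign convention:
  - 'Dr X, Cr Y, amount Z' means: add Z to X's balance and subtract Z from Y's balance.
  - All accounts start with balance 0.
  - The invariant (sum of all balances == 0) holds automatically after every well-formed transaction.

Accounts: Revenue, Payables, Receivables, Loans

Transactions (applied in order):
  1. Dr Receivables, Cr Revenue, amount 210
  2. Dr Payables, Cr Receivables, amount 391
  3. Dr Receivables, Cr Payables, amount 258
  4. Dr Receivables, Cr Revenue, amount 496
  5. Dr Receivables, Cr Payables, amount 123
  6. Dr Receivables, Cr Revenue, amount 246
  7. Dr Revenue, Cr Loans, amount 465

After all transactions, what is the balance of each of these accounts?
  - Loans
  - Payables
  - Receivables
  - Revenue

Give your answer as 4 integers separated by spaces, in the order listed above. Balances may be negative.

After txn 1 (Dr Receivables, Cr Revenue, amount 210): Receivables=210 Revenue=-210
After txn 2 (Dr Payables, Cr Receivables, amount 391): Payables=391 Receivables=-181 Revenue=-210
After txn 3 (Dr Receivables, Cr Payables, amount 258): Payables=133 Receivables=77 Revenue=-210
After txn 4 (Dr Receivables, Cr Revenue, amount 496): Payables=133 Receivables=573 Revenue=-706
After txn 5 (Dr Receivables, Cr Payables, amount 123): Payables=10 Receivables=696 Revenue=-706
After txn 6 (Dr Receivables, Cr Revenue, amount 246): Payables=10 Receivables=942 Revenue=-952
After txn 7 (Dr Revenue, Cr Loans, amount 465): Loans=-465 Payables=10 Receivables=942 Revenue=-487

Answer: -465 10 942 -487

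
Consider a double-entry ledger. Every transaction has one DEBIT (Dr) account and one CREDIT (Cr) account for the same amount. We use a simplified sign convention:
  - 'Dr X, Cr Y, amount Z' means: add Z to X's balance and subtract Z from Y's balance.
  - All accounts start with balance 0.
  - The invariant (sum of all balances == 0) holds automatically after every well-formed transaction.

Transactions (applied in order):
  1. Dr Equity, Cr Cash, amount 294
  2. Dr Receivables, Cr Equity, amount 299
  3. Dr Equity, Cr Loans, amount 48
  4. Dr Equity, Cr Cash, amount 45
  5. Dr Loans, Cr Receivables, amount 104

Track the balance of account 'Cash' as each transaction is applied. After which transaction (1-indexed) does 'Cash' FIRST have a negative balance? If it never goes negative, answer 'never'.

Answer: 1

Derivation:
After txn 1: Cash=-294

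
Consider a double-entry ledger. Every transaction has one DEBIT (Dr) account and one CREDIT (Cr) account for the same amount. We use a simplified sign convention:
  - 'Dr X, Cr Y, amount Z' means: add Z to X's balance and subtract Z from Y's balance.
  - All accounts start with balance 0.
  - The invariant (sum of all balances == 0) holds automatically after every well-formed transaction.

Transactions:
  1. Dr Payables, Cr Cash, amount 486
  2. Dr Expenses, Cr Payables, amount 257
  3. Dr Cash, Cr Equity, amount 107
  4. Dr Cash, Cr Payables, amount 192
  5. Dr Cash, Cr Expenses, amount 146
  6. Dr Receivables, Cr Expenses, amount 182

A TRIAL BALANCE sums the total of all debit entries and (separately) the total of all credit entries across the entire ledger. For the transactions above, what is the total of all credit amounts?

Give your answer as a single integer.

Answer: 1370

Derivation:
Txn 1: credit+=486
Txn 2: credit+=257
Txn 3: credit+=107
Txn 4: credit+=192
Txn 5: credit+=146
Txn 6: credit+=182
Total credits = 1370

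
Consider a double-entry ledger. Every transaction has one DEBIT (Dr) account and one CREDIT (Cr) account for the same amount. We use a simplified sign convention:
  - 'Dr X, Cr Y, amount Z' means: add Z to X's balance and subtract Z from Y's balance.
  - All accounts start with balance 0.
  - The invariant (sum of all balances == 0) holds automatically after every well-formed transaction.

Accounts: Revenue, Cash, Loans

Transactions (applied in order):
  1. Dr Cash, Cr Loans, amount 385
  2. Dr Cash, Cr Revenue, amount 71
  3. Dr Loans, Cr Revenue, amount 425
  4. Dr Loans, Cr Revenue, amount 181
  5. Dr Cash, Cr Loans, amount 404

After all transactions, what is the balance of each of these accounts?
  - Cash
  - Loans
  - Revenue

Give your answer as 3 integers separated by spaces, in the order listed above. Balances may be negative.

Answer: 860 -183 -677

Derivation:
After txn 1 (Dr Cash, Cr Loans, amount 385): Cash=385 Loans=-385
After txn 2 (Dr Cash, Cr Revenue, amount 71): Cash=456 Loans=-385 Revenue=-71
After txn 3 (Dr Loans, Cr Revenue, amount 425): Cash=456 Loans=40 Revenue=-496
After txn 4 (Dr Loans, Cr Revenue, amount 181): Cash=456 Loans=221 Revenue=-677
After txn 5 (Dr Cash, Cr Loans, amount 404): Cash=860 Loans=-183 Revenue=-677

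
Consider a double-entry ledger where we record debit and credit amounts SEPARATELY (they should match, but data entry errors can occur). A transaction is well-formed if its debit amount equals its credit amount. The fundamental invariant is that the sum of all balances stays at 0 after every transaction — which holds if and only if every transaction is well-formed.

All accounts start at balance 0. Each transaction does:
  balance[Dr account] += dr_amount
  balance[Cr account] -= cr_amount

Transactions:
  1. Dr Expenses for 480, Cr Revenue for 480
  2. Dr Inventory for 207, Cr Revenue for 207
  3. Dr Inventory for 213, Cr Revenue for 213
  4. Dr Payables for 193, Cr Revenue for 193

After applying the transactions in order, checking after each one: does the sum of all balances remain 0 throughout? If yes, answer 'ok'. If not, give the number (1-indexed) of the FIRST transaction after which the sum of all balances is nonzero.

Answer: ok

Derivation:
After txn 1: dr=480 cr=480 sum_balances=0
After txn 2: dr=207 cr=207 sum_balances=0
After txn 3: dr=213 cr=213 sum_balances=0
After txn 4: dr=193 cr=193 sum_balances=0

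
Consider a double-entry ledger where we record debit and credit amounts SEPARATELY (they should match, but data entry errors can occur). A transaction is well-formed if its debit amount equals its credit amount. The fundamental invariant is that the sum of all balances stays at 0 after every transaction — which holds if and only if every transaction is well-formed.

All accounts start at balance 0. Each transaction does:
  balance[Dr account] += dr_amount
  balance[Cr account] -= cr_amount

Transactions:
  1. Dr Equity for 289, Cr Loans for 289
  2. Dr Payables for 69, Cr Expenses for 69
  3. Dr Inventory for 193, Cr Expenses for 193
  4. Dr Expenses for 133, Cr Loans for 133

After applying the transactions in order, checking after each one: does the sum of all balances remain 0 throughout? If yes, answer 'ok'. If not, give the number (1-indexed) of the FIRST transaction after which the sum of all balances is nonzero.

Answer: ok

Derivation:
After txn 1: dr=289 cr=289 sum_balances=0
After txn 2: dr=69 cr=69 sum_balances=0
After txn 3: dr=193 cr=193 sum_balances=0
After txn 4: dr=133 cr=133 sum_balances=0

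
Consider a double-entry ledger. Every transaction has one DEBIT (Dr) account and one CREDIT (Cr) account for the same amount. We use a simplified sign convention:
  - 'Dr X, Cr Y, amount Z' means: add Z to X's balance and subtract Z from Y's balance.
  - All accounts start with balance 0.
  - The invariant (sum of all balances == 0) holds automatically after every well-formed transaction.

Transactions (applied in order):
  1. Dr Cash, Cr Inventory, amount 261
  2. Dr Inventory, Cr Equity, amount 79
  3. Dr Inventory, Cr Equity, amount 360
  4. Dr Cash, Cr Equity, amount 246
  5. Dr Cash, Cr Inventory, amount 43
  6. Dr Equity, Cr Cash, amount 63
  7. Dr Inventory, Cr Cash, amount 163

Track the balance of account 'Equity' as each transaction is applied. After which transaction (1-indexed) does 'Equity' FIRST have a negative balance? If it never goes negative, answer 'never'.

Answer: 2

Derivation:
After txn 1: Equity=0
After txn 2: Equity=-79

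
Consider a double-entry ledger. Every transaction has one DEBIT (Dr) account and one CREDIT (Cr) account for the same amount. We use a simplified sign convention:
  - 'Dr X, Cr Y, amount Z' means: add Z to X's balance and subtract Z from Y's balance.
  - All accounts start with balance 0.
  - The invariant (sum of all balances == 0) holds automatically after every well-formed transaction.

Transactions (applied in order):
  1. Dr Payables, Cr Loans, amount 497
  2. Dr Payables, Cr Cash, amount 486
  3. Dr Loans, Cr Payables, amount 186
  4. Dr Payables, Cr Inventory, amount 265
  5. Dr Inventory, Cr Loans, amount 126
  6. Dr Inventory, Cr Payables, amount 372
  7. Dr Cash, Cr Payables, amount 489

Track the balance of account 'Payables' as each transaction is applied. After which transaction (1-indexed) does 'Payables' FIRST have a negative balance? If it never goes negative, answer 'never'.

After txn 1: Payables=497
After txn 2: Payables=983
After txn 3: Payables=797
After txn 4: Payables=1062
After txn 5: Payables=1062
After txn 6: Payables=690
After txn 7: Payables=201

Answer: never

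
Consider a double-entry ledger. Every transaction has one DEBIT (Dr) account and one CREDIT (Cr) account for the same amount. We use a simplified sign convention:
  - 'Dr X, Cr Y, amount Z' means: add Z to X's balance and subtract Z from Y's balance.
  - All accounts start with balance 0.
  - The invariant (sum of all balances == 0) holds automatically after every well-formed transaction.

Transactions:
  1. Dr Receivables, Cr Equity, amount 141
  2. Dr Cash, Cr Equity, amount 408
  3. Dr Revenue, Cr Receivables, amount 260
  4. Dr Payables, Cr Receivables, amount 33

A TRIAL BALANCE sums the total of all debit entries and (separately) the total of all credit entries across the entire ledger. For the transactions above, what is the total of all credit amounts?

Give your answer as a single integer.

Answer: 842

Derivation:
Txn 1: credit+=141
Txn 2: credit+=408
Txn 3: credit+=260
Txn 4: credit+=33
Total credits = 842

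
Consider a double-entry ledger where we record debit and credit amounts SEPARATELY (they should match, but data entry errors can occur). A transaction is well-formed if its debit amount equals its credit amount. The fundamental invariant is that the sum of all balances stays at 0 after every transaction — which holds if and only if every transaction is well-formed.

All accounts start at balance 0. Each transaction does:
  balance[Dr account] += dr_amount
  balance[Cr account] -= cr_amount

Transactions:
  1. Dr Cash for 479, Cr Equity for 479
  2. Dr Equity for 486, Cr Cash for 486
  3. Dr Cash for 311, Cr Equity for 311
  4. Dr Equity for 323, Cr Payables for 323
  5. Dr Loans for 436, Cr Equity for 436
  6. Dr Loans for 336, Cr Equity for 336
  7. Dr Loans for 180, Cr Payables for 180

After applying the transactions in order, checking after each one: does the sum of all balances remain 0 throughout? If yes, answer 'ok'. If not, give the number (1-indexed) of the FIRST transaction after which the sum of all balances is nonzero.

Answer: ok

Derivation:
After txn 1: dr=479 cr=479 sum_balances=0
After txn 2: dr=486 cr=486 sum_balances=0
After txn 3: dr=311 cr=311 sum_balances=0
After txn 4: dr=323 cr=323 sum_balances=0
After txn 5: dr=436 cr=436 sum_balances=0
After txn 6: dr=336 cr=336 sum_balances=0
After txn 7: dr=180 cr=180 sum_balances=0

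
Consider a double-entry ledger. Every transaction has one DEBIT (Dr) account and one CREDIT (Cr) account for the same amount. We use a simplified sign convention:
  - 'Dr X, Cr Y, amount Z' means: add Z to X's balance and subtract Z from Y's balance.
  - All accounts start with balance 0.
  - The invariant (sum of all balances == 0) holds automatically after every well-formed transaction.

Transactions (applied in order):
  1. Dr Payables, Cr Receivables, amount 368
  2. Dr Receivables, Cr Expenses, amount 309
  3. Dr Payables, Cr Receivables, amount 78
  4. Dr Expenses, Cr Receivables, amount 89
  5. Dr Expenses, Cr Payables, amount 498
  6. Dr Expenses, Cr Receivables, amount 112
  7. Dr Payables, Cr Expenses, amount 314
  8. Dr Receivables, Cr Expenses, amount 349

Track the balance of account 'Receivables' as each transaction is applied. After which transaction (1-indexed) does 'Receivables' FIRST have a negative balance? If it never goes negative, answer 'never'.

Answer: 1

Derivation:
After txn 1: Receivables=-368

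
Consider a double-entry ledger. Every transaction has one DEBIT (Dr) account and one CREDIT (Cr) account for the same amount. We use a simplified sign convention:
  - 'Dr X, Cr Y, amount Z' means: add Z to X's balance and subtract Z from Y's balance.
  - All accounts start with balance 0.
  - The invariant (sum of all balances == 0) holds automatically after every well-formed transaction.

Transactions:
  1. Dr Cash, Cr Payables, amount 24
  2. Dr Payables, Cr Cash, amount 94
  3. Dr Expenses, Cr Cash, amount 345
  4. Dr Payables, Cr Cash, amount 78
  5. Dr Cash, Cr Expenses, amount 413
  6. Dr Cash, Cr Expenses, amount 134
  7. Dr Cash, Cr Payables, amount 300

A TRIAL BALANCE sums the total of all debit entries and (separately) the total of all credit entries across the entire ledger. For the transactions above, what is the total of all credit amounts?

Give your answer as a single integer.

Txn 1: credit+=24
Txn 2: credit+=94
Txn 3: credit+=345
Txn 4: credit+=78
Txn 5: credit+=413
Txn 6: credit+=134
Txn 7: credit+=300
Total credits = 1388

Answer: 1388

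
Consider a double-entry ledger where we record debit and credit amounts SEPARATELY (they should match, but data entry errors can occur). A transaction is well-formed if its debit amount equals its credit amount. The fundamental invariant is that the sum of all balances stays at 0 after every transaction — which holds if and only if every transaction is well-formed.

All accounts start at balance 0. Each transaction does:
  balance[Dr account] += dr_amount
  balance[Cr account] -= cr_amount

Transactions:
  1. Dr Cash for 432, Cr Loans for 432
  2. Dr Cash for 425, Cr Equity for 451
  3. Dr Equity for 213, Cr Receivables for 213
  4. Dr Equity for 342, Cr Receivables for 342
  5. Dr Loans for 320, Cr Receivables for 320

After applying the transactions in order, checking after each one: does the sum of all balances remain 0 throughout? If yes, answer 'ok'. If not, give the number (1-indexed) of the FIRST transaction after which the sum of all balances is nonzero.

After txn 1: dr=432 cr=432 sum_balances=0
After txn 2: dr=425 cr=451 sum_balances=-26
After txn 3: dr=213 cr=213 sum_balances=-26
After txn 4: dr=342 cr=342 sum_balances=-26
After txn 5: dr=320 cr=320 sum_balances=-26

Answer: 2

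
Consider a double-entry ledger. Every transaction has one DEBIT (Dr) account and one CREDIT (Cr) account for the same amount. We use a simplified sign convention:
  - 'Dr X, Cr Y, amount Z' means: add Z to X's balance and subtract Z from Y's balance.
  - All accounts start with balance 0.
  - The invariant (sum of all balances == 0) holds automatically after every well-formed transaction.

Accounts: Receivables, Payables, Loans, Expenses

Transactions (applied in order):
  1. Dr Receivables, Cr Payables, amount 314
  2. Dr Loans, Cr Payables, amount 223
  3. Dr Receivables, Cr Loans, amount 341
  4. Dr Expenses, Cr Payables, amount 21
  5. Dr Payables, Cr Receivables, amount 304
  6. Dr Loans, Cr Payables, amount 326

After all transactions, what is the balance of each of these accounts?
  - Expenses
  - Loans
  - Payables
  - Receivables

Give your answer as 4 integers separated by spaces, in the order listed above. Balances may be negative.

After txn 1 (Dr Receivables, Cr Payables, amount 314): Payables=-314 Receivables=314
After txn 2 (Dr Loans, Cr Payables, amount 223): Loans=223 Payables=-537 Receivables=314
After txn 3 (Dr Receivables, Cr Loans, amount 341): Loans=-118 Payables=-537 Receivables=655
After txn 4 (Dr Expenses, Cr Payables, amount 21): Expenses=21 Loans=-118 Payables=-558 Receivables=655
After txn 5 (Dr Payables, Cr Receivables, amount 304): Expenses=21 Loans=-118 Payables=-254 Receivables=351
After txn 6 (Dr Loans, Cr Payables, amount 326): Expenses=21 Loans=208 Payables=-580 Receivables=351

Answer: 21 208 -580 351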